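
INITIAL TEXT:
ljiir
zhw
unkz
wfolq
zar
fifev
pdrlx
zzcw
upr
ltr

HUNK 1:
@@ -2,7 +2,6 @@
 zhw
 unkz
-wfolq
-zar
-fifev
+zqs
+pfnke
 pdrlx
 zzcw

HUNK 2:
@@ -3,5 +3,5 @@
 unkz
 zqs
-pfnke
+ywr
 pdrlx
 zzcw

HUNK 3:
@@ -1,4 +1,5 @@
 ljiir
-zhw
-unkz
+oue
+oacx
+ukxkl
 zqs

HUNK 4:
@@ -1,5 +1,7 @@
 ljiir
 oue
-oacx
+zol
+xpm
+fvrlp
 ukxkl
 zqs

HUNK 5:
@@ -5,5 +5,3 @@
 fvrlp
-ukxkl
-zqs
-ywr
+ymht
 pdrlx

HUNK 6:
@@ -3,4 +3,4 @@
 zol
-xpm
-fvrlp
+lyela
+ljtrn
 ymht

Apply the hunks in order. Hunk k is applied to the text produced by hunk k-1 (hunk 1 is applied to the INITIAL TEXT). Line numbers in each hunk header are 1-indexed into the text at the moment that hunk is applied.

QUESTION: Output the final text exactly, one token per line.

Hunk 1: at line 2 remove [wfolq,zar,fifev] add [zqs,pfnke] -> 9 lines: ljiir zhw unkz zqs pfnke pdrlx zzcw upr ltr
Hunk 2: at line 3 remove [pfnke] add [ywr] -> 9 lines: ljiir zhw unkz zqs ywr pdrlx zzcw upr ltr
Hunk 3: at line 1 remove [zhw,unkz] add [oue,oacx,ukxkl] -> 10 lines: ljiir oue oacx ukxkl zqs ywr pdrlx zzcw upr ltr
Hunk 4: at line 1 remove [oacx] add [zol,xpm,fvrlp] -> 12 lines: ljiir oue zol xpm fvrlp ukxkl zqs ywr pdrlx zzcw upr ltr
Hunk 5: at line 5 remove [ukxkl,zqs,ywr] add [ymht] -> 10 lines: ljiir oue zol xpm fvrlp ymht pdrlx zzcw upr ltr
Hunk 6: at line 3 remove [xpm,fvrlp] add [lyela,ljtrn] -> 10 lines: ljiir oue zol lyela ljtrn ymht pdrlx zzcw upr ltr

Answer: ljiir
oue
zol
lyela
ljtrn
ymht
pdrlx
zzcw
upr
ltr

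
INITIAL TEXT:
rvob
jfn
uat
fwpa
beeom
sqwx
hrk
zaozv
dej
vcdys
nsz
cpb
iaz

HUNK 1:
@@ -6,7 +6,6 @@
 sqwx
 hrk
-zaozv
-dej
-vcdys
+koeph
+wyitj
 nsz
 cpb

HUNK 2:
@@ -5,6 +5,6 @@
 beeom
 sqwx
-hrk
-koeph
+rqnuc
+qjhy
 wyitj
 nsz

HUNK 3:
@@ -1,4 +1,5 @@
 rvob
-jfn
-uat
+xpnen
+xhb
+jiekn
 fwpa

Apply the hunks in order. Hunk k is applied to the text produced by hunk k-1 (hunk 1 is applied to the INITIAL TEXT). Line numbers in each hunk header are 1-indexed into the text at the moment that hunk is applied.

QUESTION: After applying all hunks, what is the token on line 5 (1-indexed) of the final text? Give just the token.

Answer: fwpa

Derivation:
Hunk 1: at line 6 remove [zaozv,dej,vcdys] add [koeph,wyitj] -> 12 lines: rvob jfn uat fwpa beeom sqwx hrk koeph wyitj nsz cpb iaz
Hunk 2: at line 5 remove [hrk,koeph] add [rqnuc,qjhy] -> 12 lines: rvob jfn uat fwpa beeom sqwx rqnuc qjhy wyitj nsz cpb iaz
Hunk 3: at line 1 remove [jfn,uat] add [xpnen,xhb,jiekn] -> 13 lines: rvob xpnen xhb jiekn fwpa beeom sqwx rqnuc qjhy wyitj nsz cpb iaz
Final line 5: fwpa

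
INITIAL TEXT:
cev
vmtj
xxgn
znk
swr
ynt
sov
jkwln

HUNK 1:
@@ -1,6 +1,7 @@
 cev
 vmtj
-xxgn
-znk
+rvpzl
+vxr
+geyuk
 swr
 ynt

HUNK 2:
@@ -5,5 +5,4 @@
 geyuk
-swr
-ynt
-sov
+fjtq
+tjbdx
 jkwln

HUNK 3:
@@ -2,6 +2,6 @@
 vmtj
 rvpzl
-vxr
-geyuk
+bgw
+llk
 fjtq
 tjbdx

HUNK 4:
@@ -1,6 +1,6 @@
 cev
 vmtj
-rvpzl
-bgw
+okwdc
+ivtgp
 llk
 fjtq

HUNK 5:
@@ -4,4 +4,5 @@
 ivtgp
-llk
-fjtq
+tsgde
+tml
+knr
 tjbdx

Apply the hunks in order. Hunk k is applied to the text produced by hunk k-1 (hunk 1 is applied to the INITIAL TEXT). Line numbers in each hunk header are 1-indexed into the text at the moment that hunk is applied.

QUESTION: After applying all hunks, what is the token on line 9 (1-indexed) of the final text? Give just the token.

Hunk 1: at line 1 remove [xxgn,znk] add [rvpzl,vxr,geyuk] -> 9 lines: cev vmtj rvpzl vxr geyuk swr ynt sov jkwln
Hunk 2: at line 5 remove [swr,ynt,sov] add [fjtq,tjbdx] -> 8 lines: cev vmtj rvpzl vxr geyuk fjtq tjbdx jkwln
Hunk 3: at line 2 remove [vxr,geyuk] add [bgw,llk] -> 8 lines: cev vmtj rvpzl bgw llk fjtq tjbdx jkwln
Hunk 4: at line 1 remove [rvpzl,bgw] add [okwdc,ivtgp] -> 8 lines: cev vmtj okwdc ivtgp llk fjtq tjbdx jkwln
Hunk 5: at line 4 remove [llk,fjtq] add [tsgde,tml,knr] -> 9 lines: cev vmtj okwdc ivtgp tsgde tml knr tjbdx jkwln
Final line 9: jkwln

Answer: jkwln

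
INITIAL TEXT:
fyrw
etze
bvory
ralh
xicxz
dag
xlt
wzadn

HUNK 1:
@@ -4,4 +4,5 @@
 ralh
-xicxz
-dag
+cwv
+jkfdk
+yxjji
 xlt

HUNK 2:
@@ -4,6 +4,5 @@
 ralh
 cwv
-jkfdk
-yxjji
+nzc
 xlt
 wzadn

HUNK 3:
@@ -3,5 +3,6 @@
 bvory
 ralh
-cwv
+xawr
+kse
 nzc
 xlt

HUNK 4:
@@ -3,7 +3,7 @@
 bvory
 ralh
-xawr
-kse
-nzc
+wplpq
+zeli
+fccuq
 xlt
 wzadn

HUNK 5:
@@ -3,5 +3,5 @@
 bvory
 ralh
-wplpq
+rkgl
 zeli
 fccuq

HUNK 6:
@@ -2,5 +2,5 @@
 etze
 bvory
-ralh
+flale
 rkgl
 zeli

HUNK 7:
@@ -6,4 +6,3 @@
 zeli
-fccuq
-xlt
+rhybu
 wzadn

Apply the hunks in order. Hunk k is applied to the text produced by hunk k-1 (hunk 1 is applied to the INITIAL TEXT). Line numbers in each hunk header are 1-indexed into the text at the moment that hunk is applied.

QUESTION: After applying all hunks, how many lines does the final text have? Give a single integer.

Hunk 1: at line 4 remove [xicxz,dag] add [cwv,jkfdk,yxjji] -> 9 lines: fyrw etze bvory ralh cwv jkfdk yxjji xlt wzadn
Hunk 2: at line 4 remove [jkfdk,yxjji] add [nzc] -> 8 lines: fyrw etze bvory ralh cwv nzc xlt wzadn
Hunk 3: at line 3 remove [cwv] add [xawr,kse] -> 9 lines: fyrw etze bvory ralh xawr kse nzc xlt wzadn
Hunk 4: at line 3 remove [xawr,kse,nzc] add [wplpq,zeli,fccuq] -> 9 lines: fyrw etze bvory ralh wplpq zeli fccuq xlt wzadn
Hunk 5: at line 3 remove [wplpq] add [rkgl] -> 9 lines: fyrw etze bvory ralh rkgl zeli fccuq xlt wzadn
Hunk 6: at line 2 remove [ralh] add [flale] -> 9 lines: fyrw etze bvory flale rkgl zeli fccuq xlt wzadn
Hunk 7: at line 6 remove [fccuq,xlt] add [rhybu] -> 8 lines: fyrw etze bvory flale rkgl zeli rhybu wzadn
Final line count: 8

Answer: 8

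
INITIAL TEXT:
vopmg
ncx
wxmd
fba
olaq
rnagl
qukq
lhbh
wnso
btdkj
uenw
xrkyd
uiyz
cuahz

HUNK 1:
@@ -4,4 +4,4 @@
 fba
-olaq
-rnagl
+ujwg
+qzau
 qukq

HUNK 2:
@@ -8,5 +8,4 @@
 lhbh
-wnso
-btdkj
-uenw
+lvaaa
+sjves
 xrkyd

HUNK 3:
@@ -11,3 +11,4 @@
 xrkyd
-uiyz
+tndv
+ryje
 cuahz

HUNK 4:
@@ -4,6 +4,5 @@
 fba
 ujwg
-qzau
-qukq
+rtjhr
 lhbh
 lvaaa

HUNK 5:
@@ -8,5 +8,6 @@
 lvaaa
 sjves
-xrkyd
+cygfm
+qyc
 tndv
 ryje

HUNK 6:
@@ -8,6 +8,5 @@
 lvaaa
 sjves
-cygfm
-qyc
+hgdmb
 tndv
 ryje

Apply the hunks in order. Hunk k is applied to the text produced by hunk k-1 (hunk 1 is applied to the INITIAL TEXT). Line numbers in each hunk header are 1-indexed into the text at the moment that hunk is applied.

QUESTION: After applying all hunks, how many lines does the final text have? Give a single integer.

Hunk 1: at line 4 remove [olaq,rnagl] add [ujwg,qzau] -> 14 lines: vopmg ncx wxmd fba ujwg qzau qukq lhbh wnso btdkj uenw xrkyd uiyz cuahz
Hunk 2: at line 8 remove [wnso,btdkj,uenw] add [lvaaa,sjves] -> 13 lines: vopmg ncx wxmd fba ujwg qzau qukq lhbh lvaaa sjves xrkyd uiyz cuahz
Hunk 3: at line 11 remove [uiyz] add [tndv,ryje] -> 14 lines: vopmg ncx wxmd fba ujwg qzau qukq lhbh lvaaa sjves xrkyd tndv ryje cuahz
Hunk 4: at line 4 remove [qzau,qukq] add [rtjhr] -> 13 lines: vopmg ncx wxmd fba ujwg rtjhr lhbh lvaaa sjves xrkyd tndv ryje cuahz
Hunk 5: at line 8 remove [xrkyd] add [cygfm,qyc] -> 14 lines: vopmg ncx wxmd fba ujwg rtjhr lhbh lvaaa sjves cygfm qyc tndv ryje cuahz
Hunk 6: at line 8 remove [cygfm,qyc] add [hgdmb] -> 13 lines: vopmg ncx wxmd fba ujwg rtjhr lhbh lvaaa sjves hgdmb tndv ryje cuahz
Final line count: 13

Answer: 13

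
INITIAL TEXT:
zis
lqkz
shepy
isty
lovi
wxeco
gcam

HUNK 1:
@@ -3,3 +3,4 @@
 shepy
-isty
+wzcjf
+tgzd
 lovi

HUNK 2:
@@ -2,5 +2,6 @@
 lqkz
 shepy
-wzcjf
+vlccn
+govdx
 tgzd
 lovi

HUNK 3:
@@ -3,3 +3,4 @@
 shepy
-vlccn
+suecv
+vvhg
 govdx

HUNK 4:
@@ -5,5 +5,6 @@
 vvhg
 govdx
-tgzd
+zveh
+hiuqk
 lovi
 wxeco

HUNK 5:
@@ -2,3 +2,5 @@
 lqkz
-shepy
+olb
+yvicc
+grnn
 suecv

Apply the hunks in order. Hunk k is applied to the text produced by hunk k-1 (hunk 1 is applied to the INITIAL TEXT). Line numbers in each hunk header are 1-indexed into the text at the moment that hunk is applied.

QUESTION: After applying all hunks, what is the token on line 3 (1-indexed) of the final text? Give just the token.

Answer: olb

Derivation:
Hunk 1: at line 3 remove [isty] add [wzcjf,tgzd] -> 8 lines: zis lqkz shepy wzcjf tgzd lovi wxeco gcam
Hunk 2: at line 2 remove [wzcjf] add [vlccn,govdx] -> 9 lines: zis lqkz shepy vlccn govdx tgzd lovi wxeco gcam
Hunk 3: at line 3 remove [vlccn] add [suecv,vvhg] -> 10 lines: zis lqkz shepy suecv vvhg govdx tgzd lovi wxeco gcam
Hunk 4: at line 5 remove [tgzd] add [zveh,hiuqk] -> 11 lines: zis lqkz shepy suecv vvhg govdx zveh hiuqk lovi wxeco gcam
Hunk 5: at line 2 remove [shepy] add [olb,yvicc,grnn] -> 13 lines: zis lqkz olb yvicc grnn suecv vvhg govdx zveh hiuqk lovi wxeco gcam
Final line 3: olb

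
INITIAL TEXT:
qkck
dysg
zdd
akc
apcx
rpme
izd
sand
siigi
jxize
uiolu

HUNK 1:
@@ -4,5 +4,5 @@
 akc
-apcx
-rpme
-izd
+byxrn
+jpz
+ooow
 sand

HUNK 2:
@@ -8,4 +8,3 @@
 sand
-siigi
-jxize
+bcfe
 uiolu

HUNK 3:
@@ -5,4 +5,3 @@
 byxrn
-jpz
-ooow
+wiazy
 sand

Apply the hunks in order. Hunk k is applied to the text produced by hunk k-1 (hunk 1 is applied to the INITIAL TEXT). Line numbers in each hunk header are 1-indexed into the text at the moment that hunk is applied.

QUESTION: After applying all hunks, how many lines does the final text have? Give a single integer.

Answer: 9

Derivation:
Hunk 1: at line 4 remove [apcx,rpme,izd] add [byxrn,jpz,ooow] -> 11 lines: qkck dysg zdd akc byxrn jpz ooow sand siigi jxize uiolu
Hunk 2: at line 8 remove [siigi,jxize] add [bcfe] -> 10 lines: qkck dysg zdd akc byxrn jpz ooow sand bcfe uiolu
Hunk 3: at line 5 remove [jpz,ooow] add [wiazy] -> 9 lines: qkck dysg zdd akc byxrn wiazy sand bcfe uiolu
Final line count: 9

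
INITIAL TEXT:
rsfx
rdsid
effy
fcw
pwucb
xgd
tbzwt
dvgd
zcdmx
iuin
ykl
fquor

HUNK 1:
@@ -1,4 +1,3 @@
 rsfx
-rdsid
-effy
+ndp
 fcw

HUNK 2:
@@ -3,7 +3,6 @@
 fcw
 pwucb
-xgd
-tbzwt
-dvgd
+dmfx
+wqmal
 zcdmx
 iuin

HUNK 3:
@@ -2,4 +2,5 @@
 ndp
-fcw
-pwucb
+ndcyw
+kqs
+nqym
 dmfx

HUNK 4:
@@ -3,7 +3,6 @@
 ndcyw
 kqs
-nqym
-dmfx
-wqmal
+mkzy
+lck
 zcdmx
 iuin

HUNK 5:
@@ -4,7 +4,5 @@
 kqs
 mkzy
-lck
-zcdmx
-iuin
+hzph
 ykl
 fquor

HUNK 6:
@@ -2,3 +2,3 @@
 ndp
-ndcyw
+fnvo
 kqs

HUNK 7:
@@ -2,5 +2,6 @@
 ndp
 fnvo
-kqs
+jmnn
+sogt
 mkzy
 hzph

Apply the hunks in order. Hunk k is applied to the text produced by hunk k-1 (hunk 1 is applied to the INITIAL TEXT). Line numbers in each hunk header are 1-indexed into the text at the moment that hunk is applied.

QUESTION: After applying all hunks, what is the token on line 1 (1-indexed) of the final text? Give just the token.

Answer: rsfx

Derivation:
Hunk 1: at line 1 remove [rdsid,effy] add [ndp] -> 11 lines: rsfx ndp fcw pwucb xgd tbzwt dvgd zcdmx iuin ykl fquor
Hunk 2: at line 3 remove [xgd,tbzwt,dvgd] add [dmfx,wqmal] -> 10 lines: rsfx ndp fcw pwucb dmfx wqmal zcdmx iuin ykl fquor
Hunk 3: at line 2 remove [fcw,pwucb] add [ndcyw,kqs,nqym] -> 11 lines: rsfx ndp ndcyw kqs nqym dmfx wqmal zcdmx iuin ykl fquor
Hunk 4: at line 3 remove [nqym,dmfx,wqmal] add [mkzy,lck] -> 10 lines: rsfx ndp ndcyw kqs mkzy lck zcdmx iuin ykl fquor
Hunk 5: at line 4 remove [lck,zcdmx,iuin] add [hzph] -> 8 lines: rsfx ndp ndcyw kqs mkzy hzph ykl fquor
Hunk 6: at line 2 remove [ndcyw] add [fnvo] -> 8 lines: rsfx ndp fnvo kqs mkzy hzph ykl fquor
Hunk 7: at line 2 remove [kqs] add [jmnn,sogt] -> 9 lines: rsfx ndp fnvo jmnn sogt mkzy hzph ykl fquor
Final line 1: rsfx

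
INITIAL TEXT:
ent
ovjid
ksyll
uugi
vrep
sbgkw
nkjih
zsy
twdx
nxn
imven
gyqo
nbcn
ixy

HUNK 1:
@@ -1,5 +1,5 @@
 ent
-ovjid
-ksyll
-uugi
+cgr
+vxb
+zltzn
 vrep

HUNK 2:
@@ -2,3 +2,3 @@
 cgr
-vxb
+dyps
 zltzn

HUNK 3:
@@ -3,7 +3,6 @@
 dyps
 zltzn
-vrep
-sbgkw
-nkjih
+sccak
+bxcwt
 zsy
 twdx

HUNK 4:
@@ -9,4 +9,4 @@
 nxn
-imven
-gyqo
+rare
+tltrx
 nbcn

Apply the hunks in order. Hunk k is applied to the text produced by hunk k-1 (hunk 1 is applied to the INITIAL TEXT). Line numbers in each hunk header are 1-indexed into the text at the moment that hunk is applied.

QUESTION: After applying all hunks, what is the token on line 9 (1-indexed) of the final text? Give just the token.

Hunk 1: at line 1 remove [ovjid,ksyll,uugi] add [cgr,vxb,zltzn] -> 14 lines: ent cgr vxb zltzn vrep sbgkw nkjih zsy twdx nxn imven gyqo nbcn ixy
Hunk 2: at line 2 remove [vxb] add [dyps] -> 14 lines: ent cgr dyps zltzn vrep sbgkw nkjih zsy twdx nxn imven gyqo nbcn ixy
Hunk 3: at line 3 remove [vrep,sbgkw,nkjih] add [sccak,bxcwt] -> 13 lines: ent cgr dyps zltzn sccak bxcwt zsy twdx nxn imven gyqo nbcn ixy
Hunk 4: at line 9 remove [imven,gyqo] add [rare,tltrx] -> 13 lines: ent cgr dyps zltzn sccak bxcwt zsy twdx nxn rare tltrx nbcn ixy
Final line 9: nxn

Answer: nxn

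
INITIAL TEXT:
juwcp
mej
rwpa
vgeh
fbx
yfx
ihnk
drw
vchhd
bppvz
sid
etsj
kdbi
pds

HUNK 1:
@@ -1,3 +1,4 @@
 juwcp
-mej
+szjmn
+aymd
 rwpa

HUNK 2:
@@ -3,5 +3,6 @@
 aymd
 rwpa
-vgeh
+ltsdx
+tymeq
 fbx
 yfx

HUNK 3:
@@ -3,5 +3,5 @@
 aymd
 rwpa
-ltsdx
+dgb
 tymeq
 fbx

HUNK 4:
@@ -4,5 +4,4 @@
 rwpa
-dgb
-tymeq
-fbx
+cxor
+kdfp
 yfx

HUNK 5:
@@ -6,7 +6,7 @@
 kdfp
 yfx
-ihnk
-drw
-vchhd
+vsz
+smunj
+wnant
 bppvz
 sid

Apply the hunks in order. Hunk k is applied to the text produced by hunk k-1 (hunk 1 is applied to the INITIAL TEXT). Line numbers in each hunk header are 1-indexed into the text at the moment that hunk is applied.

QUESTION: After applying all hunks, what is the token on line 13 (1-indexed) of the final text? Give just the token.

Answer: etsj

Derivation:
Hunk 1: at line 1 remove [mej] add [szjmn,aymd] -> 15 lines: juwcp szjmn aymd rwpa vgeh fbx yfx ihnk drw vchhd bppvz sid etsj kdbi pds
Hunk 2: at line 3 remove [vgeh] add [ltsdx,tymeq] -> 16 lines: juwcp szjmn aymd rwpa ltsdx tymeq fbx yfx ihnk drw vchhd bppvz sid etsj kdbi pds
Hunk 3: at line 3 remove [ltsdx] add [dgb] -> 16 lines: juwcp szjmn aymd rwpa dgb tymeq fbx yfx ihnk drw vchhd bppvz sid etsj kdbi pds
Hunk 4: at line 4 remove [dgb,tymeq,fbx] add [cxor,kdfp] -> 15 lines: juwcp szjmn aymd rwpa cxor kdfp yfx ihnk drw vchhd bppvz sid etsj kdbi pds
Hunk 5: at line 6 remove [ihnk,drw,vchhd] add [vsz,smunj,wnant] -> 15 lines: juwcp szjmn aymd rwpa cxor kdfp yfx vsz smunj wnant bppvz sid etsj kdbi pds
Final line 13: etsj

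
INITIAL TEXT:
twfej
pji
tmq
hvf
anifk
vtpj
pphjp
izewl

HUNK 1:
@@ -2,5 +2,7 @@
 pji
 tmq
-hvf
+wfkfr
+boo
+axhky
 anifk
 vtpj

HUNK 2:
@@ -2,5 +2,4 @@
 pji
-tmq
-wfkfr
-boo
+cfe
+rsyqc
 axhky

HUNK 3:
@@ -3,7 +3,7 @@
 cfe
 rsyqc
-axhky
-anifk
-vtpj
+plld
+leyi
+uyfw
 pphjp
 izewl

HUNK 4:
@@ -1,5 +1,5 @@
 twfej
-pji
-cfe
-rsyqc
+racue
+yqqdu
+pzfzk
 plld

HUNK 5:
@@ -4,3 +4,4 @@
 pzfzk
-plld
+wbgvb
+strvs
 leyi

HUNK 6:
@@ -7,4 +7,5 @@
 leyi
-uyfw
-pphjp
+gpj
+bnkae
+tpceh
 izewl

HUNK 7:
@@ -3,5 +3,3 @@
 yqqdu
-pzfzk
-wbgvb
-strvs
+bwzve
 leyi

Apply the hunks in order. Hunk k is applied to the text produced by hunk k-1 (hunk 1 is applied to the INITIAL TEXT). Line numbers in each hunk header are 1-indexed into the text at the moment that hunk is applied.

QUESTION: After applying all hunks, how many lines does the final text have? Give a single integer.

Hunk 1: at line 2 remove [hvf] add [wfkfr,boo,axhky] -> 10 lines: twfej pji tmq wfkfr boo axhky anifk vtpj pphjp izewl
Hunk 2: at line 2 remove [tmq,wfkfr,boo] add [cfe,rsyqc] -> 9 lines: twfej pji cfe rsyqc axhky anifk vtpj pphjp izewl
Hunk 3: at line 3 remove [axhky,anifk,vtpj] add [plld,leyi,uyfw] -> 9 lines: twfej pji cfe rsyqc plld leyi uyfw pphjp izewl
Hunk 4: at line 1 remove [pji,cfe,rsyqc] add [racue,yqqdu,pzfzk] -> 9 lines: twfej racue yqqdu pzfzk plld leyi uyfw pphjp izewl
Hunk 5: at line 4 remove [plld] add [wbgvb,strvs] -> 10 lines: twfej racue yqqdu pzfzk wbgvb strvs leyi uyfw pphjp izewl
Hunk 6: at line 7 remove [uyfw,pphjp] add [gpj,bnkae,tpceh] -> 11 lines: twfej racue yqqdu pzfzk wbgvb strvs leyi gpj bnkae tpceh izewl
Hunk 7: at line 3 remove [pzfzk,wbgvb,strvs] add [bwzve] -> 9 lines: twfej racue yqqdu bwzve leyi gpj bnkae tpceh izewl
Final line count: 9

Answer: 9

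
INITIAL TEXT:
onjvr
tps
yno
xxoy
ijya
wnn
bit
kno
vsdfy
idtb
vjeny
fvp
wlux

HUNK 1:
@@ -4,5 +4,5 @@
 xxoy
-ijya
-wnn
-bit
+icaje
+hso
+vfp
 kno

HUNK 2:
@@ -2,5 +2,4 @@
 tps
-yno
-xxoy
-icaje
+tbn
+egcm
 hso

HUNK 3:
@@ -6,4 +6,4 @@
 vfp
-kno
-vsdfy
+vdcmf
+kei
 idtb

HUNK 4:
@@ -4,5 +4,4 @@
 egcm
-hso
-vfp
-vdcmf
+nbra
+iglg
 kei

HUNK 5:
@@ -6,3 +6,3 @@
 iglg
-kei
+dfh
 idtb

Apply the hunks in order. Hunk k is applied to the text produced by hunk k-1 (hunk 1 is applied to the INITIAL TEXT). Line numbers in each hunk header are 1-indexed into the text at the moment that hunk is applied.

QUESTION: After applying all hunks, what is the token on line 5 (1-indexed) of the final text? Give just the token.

Hunk 1: at line 4 remove [ijya,wnn,bit] add [icaje,hso,vfp] -> 13 lines: onjvr tps yno xxoy icaje hso vfp kno vsdfy idtb vjeny fvp wlux
Hunk 2: at line 2 remove [yno,xxoy,icaje] add [tbn,egcm] -> 12 lines: onjvr tps tbn egcm hso vfp kno vsdfy idtb vjeny fvp wlux
Hunk 3: at line 6 remove [kno,vsdfy] add [vdcmf,kei] -> 12 lines: onjvr tps tbn egcm hso vfp vdcmf kei idtb vjeny fvp wlux
Hunk 4: at line 4 remove [hso,vfp,vdcmf] add [nbra,iglg] -> 11 lines: onjvr tps tbn egcm nbra iglg kei idtb vjeny fvp wlux
Hunk 5: at line 6 remove [kei] add [dfh] -> 11 lines: onjvr tps tbn egcm nbra iglg dfh idtb vjeny fvp wlux
Final line 5: nbra

Answer: nbra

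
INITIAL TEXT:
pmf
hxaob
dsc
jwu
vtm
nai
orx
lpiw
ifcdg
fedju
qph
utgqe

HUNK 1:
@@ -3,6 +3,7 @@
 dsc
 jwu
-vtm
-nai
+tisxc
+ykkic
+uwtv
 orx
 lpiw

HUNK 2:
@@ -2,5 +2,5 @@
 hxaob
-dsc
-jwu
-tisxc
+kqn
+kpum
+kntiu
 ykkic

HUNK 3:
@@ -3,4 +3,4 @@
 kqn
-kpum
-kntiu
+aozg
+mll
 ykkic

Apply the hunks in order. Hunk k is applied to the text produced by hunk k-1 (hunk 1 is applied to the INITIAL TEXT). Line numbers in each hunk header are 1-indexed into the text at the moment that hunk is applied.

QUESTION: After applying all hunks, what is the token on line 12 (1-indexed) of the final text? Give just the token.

Hunk 1: at line 3 remove [vtm,nai] add [tisxc,ykkic,uwtv] -> 13 lines: pmf hxaob dsc jwu tisxc ykkic uwtv orx lpiw ifcdg fedju qph utgqe
Hunk 2: at line 2 remove [dsc,jwu,tisxc] add [kqn,kpum,kntiu] -> 13 lines: pmf hxaob kqn kpum kntiu ykkic uwtv orx lpiw ifcdg fedju qph utgqe
Hunk 3: at line 3 remove [kpum,kntiu] add [aozg,mll] -> 13 lines: pmf hxaob kqn aozg mll ykkic uwtv orx lpiw ifcdg fedju qph utgqe
Final line 12: qph

Answer: qph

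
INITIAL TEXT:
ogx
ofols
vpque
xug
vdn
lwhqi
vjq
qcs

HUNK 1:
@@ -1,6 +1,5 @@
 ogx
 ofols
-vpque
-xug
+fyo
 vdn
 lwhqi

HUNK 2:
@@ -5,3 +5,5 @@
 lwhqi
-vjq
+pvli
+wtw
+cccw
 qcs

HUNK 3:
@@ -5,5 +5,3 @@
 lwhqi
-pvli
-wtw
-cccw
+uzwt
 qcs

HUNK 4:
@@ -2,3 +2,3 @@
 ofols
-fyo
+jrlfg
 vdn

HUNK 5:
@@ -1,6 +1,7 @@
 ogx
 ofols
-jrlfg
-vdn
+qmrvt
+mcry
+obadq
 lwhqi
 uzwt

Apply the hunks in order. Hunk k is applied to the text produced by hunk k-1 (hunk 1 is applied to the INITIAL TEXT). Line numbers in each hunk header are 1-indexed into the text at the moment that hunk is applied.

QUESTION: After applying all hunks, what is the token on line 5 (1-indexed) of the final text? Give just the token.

Answer: obadq

Derivation:
Hunk 1: at line 1 remove [vpque,xug] add [fyo] -> 7 lines: ogx ofols fyo vdn lwhqi vjq qcs
Hunk 2: at line 5 remove [vjq] add [pvli,wtw,cccw] -> 9 lines: ogx ofols fyo vdn lwhqi pvli wtw cccw qcs
Hunk 3: at line 5 remove [pvli,wtw,cccw] add [uzwt] -> 7 lines: ogx ofols fyo vdn lwhqi uzwt qcs
Hunk 4: at line 2 remove [fyo] add [jrlfg] -> 7 lines: ogx ofols jrlfg vdn lwhqi uzwt qcs
Hunk 5: at line 1 remove [jrlfg,vdn] add [qmrvt,mcry,obadq] -> 8 lines: ogx ofols qmrvt mcry obadq lwhqi uzwt qcs
Final line 5: obadq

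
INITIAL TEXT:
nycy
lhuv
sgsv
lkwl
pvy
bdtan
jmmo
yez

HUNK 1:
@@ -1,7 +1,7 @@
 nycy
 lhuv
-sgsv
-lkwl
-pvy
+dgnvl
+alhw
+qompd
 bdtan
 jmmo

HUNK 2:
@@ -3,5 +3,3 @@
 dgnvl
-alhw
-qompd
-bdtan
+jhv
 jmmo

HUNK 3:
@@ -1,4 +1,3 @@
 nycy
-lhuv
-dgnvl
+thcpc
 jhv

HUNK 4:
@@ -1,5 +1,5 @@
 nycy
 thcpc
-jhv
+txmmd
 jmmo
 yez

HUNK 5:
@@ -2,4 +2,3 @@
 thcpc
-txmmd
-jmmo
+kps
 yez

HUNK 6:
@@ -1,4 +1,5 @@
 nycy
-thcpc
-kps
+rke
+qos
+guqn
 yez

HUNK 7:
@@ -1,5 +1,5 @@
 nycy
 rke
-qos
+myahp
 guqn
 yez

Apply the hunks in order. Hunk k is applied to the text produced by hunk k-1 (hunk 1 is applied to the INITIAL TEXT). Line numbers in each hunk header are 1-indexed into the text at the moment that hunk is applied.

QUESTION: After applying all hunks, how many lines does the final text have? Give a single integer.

Hunk 1: at line 1 remove [sgsv,lkwl,pvy] add [dgnvl,alhw,qompd] -> 8 lines: nycy lhuv dgnvl alhw qompd bdtan jmmo yez
Hunk 2: at line 3 remove [alhw,qompd,bdtan] add [jhv] -> 6 lines: nycy lhuv dgnvl jhv jmmo yez
Hunk 3: at line 1 remove [lhuv,dgnvl] add [thcpc] -> 5 lines: nycy thcpc jhv jmmo yez
Hunk 4: at line 1 remove [jhv] add [txmmd] -> 5 lines: nycy thcpc txmmd jmmo yez
Hunk 5: at line 2 remove [txmmd,jmmo] add [kps] -> 4 lines: nycy thcpc kps yez
Hunk 6: at line 1 remove [thcpc,kps] add [rke,qos,guqn] -> 5 lines: nycy rke qos guqn yez
Hunk 7: at line 1 remove [qos] add [myahp] -> 5 lines: nycy rke myahp guqn yez
Final line count: 5

Answer: 5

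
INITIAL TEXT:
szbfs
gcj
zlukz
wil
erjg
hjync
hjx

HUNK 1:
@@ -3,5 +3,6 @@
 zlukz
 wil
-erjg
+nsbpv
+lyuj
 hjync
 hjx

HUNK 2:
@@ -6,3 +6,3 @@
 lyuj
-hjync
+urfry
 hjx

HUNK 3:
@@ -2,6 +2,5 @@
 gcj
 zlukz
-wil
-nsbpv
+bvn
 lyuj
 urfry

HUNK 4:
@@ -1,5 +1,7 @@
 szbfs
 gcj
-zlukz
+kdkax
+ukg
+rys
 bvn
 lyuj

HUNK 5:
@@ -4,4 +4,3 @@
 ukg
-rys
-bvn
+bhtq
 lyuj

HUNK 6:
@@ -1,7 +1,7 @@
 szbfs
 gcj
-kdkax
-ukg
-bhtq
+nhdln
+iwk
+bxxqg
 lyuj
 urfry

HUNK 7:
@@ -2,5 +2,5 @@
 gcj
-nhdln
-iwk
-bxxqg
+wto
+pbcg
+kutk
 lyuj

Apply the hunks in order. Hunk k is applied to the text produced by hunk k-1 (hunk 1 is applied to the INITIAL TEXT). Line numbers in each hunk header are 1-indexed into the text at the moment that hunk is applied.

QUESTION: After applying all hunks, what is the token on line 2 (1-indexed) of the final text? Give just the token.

Hunk 1: at line 3 remove [erjg] add [nsbpv,lyuj] -> 8 lines: szbfs gcj zlukz wil nsbpv lyuj hjync hjx
Hunk 2: at line 6 remove [hjync] add [urfry] -> 8 lines: szbfs gcj zlukz wil nsbpv lyuj urfry hjx
Hunk 3: at line 2 remove [wil,nsbpv] add [bvn] -> 7 lines: szbfs gcj zlukz bvn lyuj urfry hjx
Hunk 4: at line 1 remove [zlukz] add [kdkax,ukg,rys] -> 9 lines: szbfs gcj kdkax ukg rys bvn lyuj urfry hjx
Hunk 5: at line 4 remove [rys,bvn] add [bhtq] -> 8 lines: szbfs gcj kdkax ukg bhtq lyuj urfry hjx
Hunk 6: at line 1 remove [kdkax,ukg,bhtq] add [nhdln,iwk,bxxqg] -> 8 lines: szbfs gcj nhdln iwk bxxqg lyuj urfry hjx
Hunk 7: at line 2 remove [nhdln,iwk,bxxqg] add [wto,pbcg,kutk] -> 8 lines: szbfs gcj wto pbcg kutk lyuj urfry hjx
Final line 2: gcj

Answer: gcj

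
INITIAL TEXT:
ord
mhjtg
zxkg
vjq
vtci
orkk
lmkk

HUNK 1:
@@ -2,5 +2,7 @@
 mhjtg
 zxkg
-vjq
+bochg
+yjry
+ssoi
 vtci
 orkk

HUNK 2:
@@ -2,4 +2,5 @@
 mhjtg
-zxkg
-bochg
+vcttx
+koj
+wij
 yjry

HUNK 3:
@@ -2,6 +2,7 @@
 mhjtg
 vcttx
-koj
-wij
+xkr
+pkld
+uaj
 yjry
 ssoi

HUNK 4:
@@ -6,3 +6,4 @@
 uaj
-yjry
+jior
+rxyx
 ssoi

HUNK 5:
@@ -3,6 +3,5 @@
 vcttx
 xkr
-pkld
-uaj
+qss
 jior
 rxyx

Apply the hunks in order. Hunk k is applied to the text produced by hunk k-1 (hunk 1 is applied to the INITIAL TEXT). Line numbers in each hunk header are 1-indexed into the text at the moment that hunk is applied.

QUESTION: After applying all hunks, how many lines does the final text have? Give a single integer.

Answer: 11

Derivation:
Hunk 1: at line 2 remove [vjq] add [bochg,yjry,ssoi] -> 9 lines: ord mhjtg zxkg bochg yjry ssoi vtci orkk lmkk
Hunk 2: at line 2 remove [zxkg,bochg] add [vcttx,koj,wij] -> 10 lines: ord mhjtg vcttx koj wij yjry ssoi vtci orkk lmkk
Hunk 3: at line 2 remove [koj,wij] add [xkr,pkld,uaj] -> 11 lines: ord mhjtg vcttx xkr pkld uaj yjry ssoi vtci orkk lmkk
Hunk 4: at line 6 remove [yjry] add [jior,rxyx] -> 12 lines: ord mhjtg vcttx xkr pkld uaj jior rxyx ssoi vtci orkk lmkk
Hunk 5: at line 3 remove [pkld,uaj] add [qss] -> 11 lines: ord mhjtg vcttx xkr qss jior rxyx ssoi vtci orkk lmkk
Final line count: 11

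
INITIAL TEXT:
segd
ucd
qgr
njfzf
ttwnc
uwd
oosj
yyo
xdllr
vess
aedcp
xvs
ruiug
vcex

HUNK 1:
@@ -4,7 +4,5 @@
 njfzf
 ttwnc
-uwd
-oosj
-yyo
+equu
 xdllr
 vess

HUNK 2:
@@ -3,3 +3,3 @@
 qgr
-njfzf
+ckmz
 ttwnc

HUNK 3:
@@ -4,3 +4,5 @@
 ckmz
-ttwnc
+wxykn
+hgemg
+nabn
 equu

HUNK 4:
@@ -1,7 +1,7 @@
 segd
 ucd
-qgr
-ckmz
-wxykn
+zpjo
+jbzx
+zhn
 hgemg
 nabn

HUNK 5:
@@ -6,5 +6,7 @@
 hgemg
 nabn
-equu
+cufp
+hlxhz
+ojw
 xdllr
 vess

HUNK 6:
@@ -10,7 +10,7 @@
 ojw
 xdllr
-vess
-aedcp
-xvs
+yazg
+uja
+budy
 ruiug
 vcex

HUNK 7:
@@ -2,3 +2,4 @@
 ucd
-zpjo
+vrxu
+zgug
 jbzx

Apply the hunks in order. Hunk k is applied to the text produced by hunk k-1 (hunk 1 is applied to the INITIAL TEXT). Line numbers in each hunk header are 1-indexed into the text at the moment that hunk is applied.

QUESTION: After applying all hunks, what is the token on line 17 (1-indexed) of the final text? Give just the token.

Answer: vcex

Derivation:
Hunk 1: at line 4 remove [uwd,oosj,yyo] add [equu] -> 12 lines: segd ucd qgr njfzf ttwnc equu xdllr vess aedcp xvs ruiug vcex
Hunk 2: at line 3 remove [njfzf] add [ckmz] -> 12 lines: segd ucd qgr ckmz ttwnc equu xdllr vess aedcp xvs ruiug vcex
Hunk 3: at line 4 remove [ttwnc] add [wxykn,hgemg,nabn] -> 14 lines: segd ucd qgr ckmz wxykn hgemg nabn equu xdllr vess aedcp xvs ruiug vcex
Hunk 4: at line 1 remove [qgr,ckmz,wxykn] add [zpjo,jbzx,zhn] -> 14 lines: segd ucd zpjo jbzx zhn hgemg nabn equu xdllr vess aedcp xvs ruiug vcex
Hunk 5: at line 6 remove [equu] add [cufp,hlxhz,ojw] -> 16 lines: segd ucd zpjo jbzx zhn hgemg nabn cufp hlxhz ojw xdllr vess aedcp xvs ruiug vcex
Hunk 6: at line 10 remove [vess,aedcp,xvs] add [yazg,uja,budy] -> 16 lines: segd ucd zpjo jbzx zhn hgemg nabn cufp hlxhz ojw xdllr yazg uja budy ruiug vcex
Hunk 7: at line 2 remove [zpjo] add [vrxu,zgug] -> 17 lines: segd ucd vrxu zgug jbzx zhn hgemg nabn cufp hlxhz ojw xdllr yazg uja budy ruiug vcex
Final line 17: vcex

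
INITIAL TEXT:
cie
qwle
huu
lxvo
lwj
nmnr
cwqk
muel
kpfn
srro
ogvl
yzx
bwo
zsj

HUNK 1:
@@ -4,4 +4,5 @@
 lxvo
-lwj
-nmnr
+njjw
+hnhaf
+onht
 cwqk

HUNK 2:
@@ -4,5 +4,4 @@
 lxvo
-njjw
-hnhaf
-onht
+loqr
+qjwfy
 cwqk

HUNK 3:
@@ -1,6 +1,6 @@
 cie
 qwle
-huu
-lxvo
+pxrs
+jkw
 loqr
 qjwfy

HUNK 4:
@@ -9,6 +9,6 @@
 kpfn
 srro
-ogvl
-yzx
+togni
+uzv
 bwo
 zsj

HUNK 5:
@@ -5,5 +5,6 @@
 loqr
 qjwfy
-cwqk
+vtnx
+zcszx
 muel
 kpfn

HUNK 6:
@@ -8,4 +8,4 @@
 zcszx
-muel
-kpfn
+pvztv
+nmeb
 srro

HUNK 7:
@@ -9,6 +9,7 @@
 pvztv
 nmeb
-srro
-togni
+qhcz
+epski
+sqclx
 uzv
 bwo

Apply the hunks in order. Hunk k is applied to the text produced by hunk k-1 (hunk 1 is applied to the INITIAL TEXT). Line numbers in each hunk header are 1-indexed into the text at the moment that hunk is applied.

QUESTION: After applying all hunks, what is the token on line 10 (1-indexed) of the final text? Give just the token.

Hunk 1: at line 4 remove [lwj,nmnr] add [njjw,hnhaf,onht] -> 15 lines: cie qwle huu lxvo njjw hnhaf onht cwqk muel kpfn srro ogvl yzx bwo zsj
Hunk 2: at line 4 remove [njjw,hnhaf,onht] add [loqr,qjwfy] -> 14 lines: cie qwle huu lxvo loqr qjwfy cwqk muel kpfn srro ogvl yzx bwo zsj
Hunk 3: at line 1 remove [huu,lxvo] add [pxrs,jkw] -> 14 lines: cie qwle pxrs jkw loqr qjwfy cwqk muel kpfn srro ogvl yzx bwo zsj
Hunk 4: at line 9 remove [ogvl,yzx] add [togni,uzv] -> 14 lines: cie qwle pxrs jkw loqr qjwfy cwqk muel kpfn srro togni uzv bwo zsj
Hunk 5: at line 5 remove [cwqk] add [vtnx,zcszx] -> 15 lines: cie qwle pxrs jkw loqr qjwfy vtnx zcszx muel kpfn srro togni uzv bwo zsj
Hunk 6: at line 8 remove [muel,kpfn] add [pvztv,nmeb] -> 15 lines: cie qwle pxrs jkw loqr qjwfy vtnx zcszx pvztv nmeb srro togni uzv bwo zsj
Hunk 7: at line 9 remove [srro,togni] add [qhcz,epski,sqclx] -> 16 lines: cie qwle pxrs jkw loqr qjwfy vtnx zcszx pvztv nmeb qhcz epski sqclx uzv bwo zsj
Final line 10: nmeb

Answer: nmeb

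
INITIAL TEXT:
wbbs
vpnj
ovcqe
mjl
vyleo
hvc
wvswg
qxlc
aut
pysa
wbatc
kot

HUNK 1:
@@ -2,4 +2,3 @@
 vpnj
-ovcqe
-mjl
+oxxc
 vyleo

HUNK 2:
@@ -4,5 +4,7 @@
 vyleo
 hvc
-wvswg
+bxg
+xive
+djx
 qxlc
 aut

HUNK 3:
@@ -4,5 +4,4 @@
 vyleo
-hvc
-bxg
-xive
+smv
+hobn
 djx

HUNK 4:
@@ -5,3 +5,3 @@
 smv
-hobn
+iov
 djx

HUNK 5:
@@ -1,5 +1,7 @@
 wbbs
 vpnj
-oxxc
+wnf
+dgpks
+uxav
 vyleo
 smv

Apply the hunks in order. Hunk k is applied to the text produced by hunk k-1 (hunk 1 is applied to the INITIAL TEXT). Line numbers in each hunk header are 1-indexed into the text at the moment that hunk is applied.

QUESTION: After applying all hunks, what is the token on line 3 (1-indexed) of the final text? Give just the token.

Answer: wnf

Derivation:
Hunk 1: at line 2 remove [ovcqe,mjl] add [oxxc] -> 11 lines: wbbs vpnj oxxc vyleo hvc wvswg qxlc aut pysa wbatc kot
Hunk 2: at line 4 remove [wvswg] add [bxg,xive,djx] -> 13 lines: wbbs vpnj oxxc vyleo hvc bxg xive djx qxlc aut pysa wbatc kot
Hunk 3: at line 4 remove [hvc,bxg,xive] add [smv,hobn] -> 12 lines: wbbs vpnj oxxc vyleo smv hobn djx qxlc aut pysa wbatc kot
Hunk 4: at line 5 remove [hobn] add [iov] -> 12 lines: wbbs vpnj oxxc vyleo smv iov djx qxlc aut pysa wbatc kot
Hunk 5: at line 1 remove [oxxc] add [wnf,dgpks,uxav] -> 14 lines: wbbs vpnj wnf dgpks uxav vyleo smv iov djx qxlc aut pysa wbatc kot
Final line 3: wnf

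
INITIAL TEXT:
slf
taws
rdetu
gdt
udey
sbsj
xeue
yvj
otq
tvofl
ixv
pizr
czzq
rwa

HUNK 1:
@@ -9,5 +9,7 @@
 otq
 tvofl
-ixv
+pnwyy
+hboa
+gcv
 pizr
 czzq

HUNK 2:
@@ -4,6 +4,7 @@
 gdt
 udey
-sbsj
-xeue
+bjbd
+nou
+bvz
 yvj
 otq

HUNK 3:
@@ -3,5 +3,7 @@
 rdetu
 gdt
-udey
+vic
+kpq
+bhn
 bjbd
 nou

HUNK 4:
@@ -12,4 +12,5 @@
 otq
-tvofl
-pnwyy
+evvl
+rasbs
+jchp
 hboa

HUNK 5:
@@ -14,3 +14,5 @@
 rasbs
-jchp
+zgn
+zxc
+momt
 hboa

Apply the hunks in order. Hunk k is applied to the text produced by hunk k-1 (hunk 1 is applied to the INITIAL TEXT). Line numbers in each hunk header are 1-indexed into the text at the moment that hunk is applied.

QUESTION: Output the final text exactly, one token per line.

Answer: slf
taws
rdetu
gdt
vic
kpq
bhn
bjbd
nou
bvz
yvj
otq
evvl
rasbs
zgn
zxc
momt
hboa
gcv
pizr
czzq
rwa

Derivation:
Hunk 1: at line 9 remove [ixv] add [pnwyy,hboa,gcv] -> 16 lines: slf taws rdetu gdt udey sbsj xeue yvj otq tvofl pnwyy hboa gcv pizr czzq rwa
Hunk 2: at line 4 remove [sbsj,xeue] add [bjbd,nou,bvz] -> 17 lines: slf taws rdetu gdt udey bjbd nou bvz yvj otq tvofl pnwyy hboa gcv pizr czzq rwa
Hunk 3: at line 3 remove [udey] add [vic,kpq,bhn] -> 19 lines: slf taws rdetu gdt vic kpq bhn bjbd nou bvz yvj otq tvofl pnwyy hboa gcv pizr czzq rwa
Hunk 4: at line 12 remove [tvofl,pnwyy] add [evvl,rasbs,jchp] -> 20 lines: slf taws rdetu gdt vic kpq bhn bjbd nou bvz yvj otq evvl rasbs jchp hboa gcv pizr czzq rwa
Hunk 5: at line 14 remove [jchp] add [zgn,zxc,momt] -> 22 lines: slf taws rdetu gdt vic kpq bhn bjbd nou bvz yvj otq evvl rasbs zgn zxc momt hboa gcv pizr czzq rwa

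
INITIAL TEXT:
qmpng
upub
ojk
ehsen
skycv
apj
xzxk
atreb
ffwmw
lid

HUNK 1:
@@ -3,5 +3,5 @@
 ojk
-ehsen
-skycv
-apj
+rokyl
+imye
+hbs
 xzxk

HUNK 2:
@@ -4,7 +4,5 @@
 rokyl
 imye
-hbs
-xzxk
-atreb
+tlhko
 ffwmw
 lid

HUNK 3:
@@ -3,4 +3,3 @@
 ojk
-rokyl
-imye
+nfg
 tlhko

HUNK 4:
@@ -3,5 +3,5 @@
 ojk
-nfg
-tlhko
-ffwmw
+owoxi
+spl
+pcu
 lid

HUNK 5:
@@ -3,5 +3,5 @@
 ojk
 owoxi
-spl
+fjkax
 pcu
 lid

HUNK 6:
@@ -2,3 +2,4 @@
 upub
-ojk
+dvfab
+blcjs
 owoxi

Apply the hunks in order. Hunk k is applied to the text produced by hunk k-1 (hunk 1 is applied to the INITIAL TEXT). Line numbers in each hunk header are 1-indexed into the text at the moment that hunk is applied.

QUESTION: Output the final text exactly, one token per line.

Hunk 1: at line 3 remove [ehsen,skycv,apj] add [rokyl,imye,hbs] -> 10 lines: qmpng upub ojk rokyl imye hbs xzxk atreb ffwmw lid
Hunk 2: at line 4 remove [hbs,xzxk,atreb] add [tlhko] -> 8 lines: qmpng upub ojk rokyl imye tlhko ffwmw lid
Hunk 3: at line 3 remove [rokyl,imye] add [nfg] -> 7 lines: qmpng upub ojk nfg tlhko ffwmw lid
Hunk 4: at line 3 remove [nfg,tlhko,ffwmw] add [owoxi,spl,pcu] -> 7 lines: qmpng upub ojk owoxi spl pcu lid
Hunk 5: at line 3 remove [spl] add [fjkax] -> 7 lines: qmpng upub ojk owoxi fjkax pcu lid
Hunk 6: at line 2 remove [ojk] add [dvfab,blcjs] -> 8 lines: qmpng upub dvfab blcjs owoxi fjkax pcu lid

Answer: qmpng
upub
dvfab
blcjs
owoxi
fjkax
pcu
lid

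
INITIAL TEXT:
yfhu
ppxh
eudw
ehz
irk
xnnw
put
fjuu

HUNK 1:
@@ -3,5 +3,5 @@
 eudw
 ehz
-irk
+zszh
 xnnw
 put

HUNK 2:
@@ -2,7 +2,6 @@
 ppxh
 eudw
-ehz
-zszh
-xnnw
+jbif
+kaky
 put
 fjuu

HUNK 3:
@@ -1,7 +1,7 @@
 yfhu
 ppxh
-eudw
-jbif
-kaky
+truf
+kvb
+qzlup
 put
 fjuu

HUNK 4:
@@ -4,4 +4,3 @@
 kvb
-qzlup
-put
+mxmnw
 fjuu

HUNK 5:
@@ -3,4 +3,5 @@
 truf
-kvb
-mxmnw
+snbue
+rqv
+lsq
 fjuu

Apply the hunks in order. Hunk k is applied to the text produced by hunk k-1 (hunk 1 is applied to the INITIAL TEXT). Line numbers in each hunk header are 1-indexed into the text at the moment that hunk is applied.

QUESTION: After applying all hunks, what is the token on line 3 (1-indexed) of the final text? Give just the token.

Answer: truf

Derivation:
Hunk 1: at line 3 remove [irk] add [zszh] -> 8 lines: yfhu ppxh eudw ehz zszh xnnw put fjuu
Hunk 2: at line 2 remove [ehz,zszh,xnnw] add [jbif,kaky] -> 7 lines: yfhu ppxh eudw jbif kaky put fjuu
Hunk 3: at line 1 remove [eudw,jbif,kaky] add [truf,kvb,qzlup] -> 7 lines: yfhu ppxh truf kvb qzlup put fjuu
Hunk 4: at line 4 remove [qzlup,put] add [mxmnw] -> 6 lines: yfhu ppxh truf kvb mxmnw fjuu
Hunk 5: at line 3 remove [kvb,mxmnw] add [snbue,rqv,lsq] -> 7 lines: yfhu ppxh truf snbue rqv lsq fjuu
Final line 3: truf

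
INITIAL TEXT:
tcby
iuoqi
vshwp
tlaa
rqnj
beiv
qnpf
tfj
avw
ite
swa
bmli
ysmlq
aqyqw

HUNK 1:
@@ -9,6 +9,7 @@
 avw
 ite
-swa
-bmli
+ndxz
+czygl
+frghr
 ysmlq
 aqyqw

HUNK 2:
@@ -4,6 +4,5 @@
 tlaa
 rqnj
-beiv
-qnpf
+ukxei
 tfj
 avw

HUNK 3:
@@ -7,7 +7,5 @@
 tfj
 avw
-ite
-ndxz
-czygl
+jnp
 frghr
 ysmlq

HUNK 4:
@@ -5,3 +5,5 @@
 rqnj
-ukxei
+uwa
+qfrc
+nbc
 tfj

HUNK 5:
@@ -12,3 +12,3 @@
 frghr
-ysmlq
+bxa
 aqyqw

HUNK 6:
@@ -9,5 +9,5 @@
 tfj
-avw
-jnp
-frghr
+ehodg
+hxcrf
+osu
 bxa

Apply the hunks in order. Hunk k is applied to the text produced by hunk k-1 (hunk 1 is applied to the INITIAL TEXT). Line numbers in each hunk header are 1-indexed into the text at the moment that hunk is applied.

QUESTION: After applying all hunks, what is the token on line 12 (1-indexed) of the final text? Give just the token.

Answer: osu

Derivation:
Hunk 1: at line 9 remove [swa,bmli] add [ndxz,czygl,frghr] -> 15 lines: tcby iuoqi vshwp tlaa rqnj beiv qnpf tfj avw ite ndxz czygl frghr ysmlq aqyqw
Hunk 2: at line 4 remove [beiv,qnpf] add [ukxei] -> 14 lines: tcby iuoqi vshwp tlaa rqnj ukxei tfj avw ite ndxz czygl frghr ysmlq aqyqw
Hunk 3: at line 7 remove [ite,ndxz,czygl] add [jnp] -> 12 lines: tcby iuoqi vshwp tlaa rqnj ukxei tfj avw jnp frghr ysmlq aqyqw
Hunk 4: at line 5 remove [ukxei] add [uwa,qfrc,nbc] -> 14 lines: tcby iuoqi vshwp tlaa rqnj uwa qfrc nbc tfj avw jnp frghr ysmlq aqyqw
Hunk 5: at line 12 remove [ysmlq] add [bxa] -> 14 lines: tcby iuoqi vshwp tlaa rqnj uwa qfrc nbc tfj avw jnp frghr bxa aqyqw
Hunk 6: at line 9 remove [avw,jnp,frghr] add [ehodg,hxcrf,osu] -> 14 lines: tcby iuoqi vshwp tlaa rqnj uwa qfrc nbc tfj ehodg hxcrf osu bxa aqyqw
Final line 12: osu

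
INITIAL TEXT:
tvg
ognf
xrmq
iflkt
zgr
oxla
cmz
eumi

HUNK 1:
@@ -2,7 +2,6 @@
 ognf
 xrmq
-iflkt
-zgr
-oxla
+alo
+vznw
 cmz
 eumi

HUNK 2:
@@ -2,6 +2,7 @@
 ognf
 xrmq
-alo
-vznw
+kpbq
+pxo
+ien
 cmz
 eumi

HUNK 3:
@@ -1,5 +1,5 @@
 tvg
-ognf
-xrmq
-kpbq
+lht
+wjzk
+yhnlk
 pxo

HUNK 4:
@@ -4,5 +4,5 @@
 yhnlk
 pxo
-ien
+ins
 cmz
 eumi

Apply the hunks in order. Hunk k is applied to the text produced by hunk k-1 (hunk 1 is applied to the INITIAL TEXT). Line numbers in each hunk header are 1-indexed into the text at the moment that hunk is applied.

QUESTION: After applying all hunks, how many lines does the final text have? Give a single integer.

Answer: 8

Derivation:
Hunk 1: at line 2 remove [iflkt,zgr,oxla] add [alo,vznw] -> 7 lines: tvg ognf xrmq alo vznw cmz eumi
Hunk 2: at line 2 remove [alo,vznw] add [kpbq,pxo,ien] -> 8 lines: tvg ognf xrmq kpbq pxo ien cmz eumi
Hunk 3: at line 1 remove [ognf,xrmq,kpbq] add [lht,wjzk,yhnlk] -> 8 lines: tvg lht wjzk yhnlk pxo ien cmz eumi
Hunk 4: at line 4 remove [ien] add [ins] -> 8 lines: tvg lht wjzk yhnlk pxo ins cmz eumi
Final line count: 8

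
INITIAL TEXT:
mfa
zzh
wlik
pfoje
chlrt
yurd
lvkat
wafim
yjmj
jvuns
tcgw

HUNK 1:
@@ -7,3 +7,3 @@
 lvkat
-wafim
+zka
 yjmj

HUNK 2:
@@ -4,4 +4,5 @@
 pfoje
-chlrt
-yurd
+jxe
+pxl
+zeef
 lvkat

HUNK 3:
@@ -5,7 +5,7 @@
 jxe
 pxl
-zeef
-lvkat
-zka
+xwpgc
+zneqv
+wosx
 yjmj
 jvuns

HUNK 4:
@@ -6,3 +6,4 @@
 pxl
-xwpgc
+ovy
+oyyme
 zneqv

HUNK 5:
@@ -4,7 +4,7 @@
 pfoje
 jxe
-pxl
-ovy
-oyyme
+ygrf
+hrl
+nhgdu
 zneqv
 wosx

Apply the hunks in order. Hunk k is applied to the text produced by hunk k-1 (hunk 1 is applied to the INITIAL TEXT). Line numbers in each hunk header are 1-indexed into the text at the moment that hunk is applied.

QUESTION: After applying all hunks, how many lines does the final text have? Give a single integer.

Answer: 13

Derivation:
Hunk 1: at line 7 remove [wafim] add [zka] -> 11 lines: mfa zzh wlik pfoje chlrt yurd lvkat zka yjmj jvuns tcgw
Hunk 2: at line 4 remove [chlrt,yurd] add [jxe,pxl,zeef] -> 12 lines: mfa zzh wlik pfoje jxe pxl zeef lvkat zka yjmj jvuns tcgw
Hunk 3: at line 5 remove [zeef,lvkat,zka] add [xwpgc,zneqv,wosx] -> 12 lines: mfa zzh wlik pfoje jxe pxl xwpgc zneqv wosx yjmj jvuns tcgw
Hunk 4: at line 6 remove [xwpgc] add [ovy,oyyme] -> 13 lines: mfa zzh wlik pfoje jxe pxl ovy oyyme zneqv wosx yjmj jvuns tcgw
Hunk 5: at line 4 remove [pxl,ovy,oyyme] add [ygrf,hrl,nhgdu] -> 13 lines: mfa zzh wlik pfoje jxe ygrf hrl nhgdu zneqv wosx yjmj jvuns tcgw
Final line count: 13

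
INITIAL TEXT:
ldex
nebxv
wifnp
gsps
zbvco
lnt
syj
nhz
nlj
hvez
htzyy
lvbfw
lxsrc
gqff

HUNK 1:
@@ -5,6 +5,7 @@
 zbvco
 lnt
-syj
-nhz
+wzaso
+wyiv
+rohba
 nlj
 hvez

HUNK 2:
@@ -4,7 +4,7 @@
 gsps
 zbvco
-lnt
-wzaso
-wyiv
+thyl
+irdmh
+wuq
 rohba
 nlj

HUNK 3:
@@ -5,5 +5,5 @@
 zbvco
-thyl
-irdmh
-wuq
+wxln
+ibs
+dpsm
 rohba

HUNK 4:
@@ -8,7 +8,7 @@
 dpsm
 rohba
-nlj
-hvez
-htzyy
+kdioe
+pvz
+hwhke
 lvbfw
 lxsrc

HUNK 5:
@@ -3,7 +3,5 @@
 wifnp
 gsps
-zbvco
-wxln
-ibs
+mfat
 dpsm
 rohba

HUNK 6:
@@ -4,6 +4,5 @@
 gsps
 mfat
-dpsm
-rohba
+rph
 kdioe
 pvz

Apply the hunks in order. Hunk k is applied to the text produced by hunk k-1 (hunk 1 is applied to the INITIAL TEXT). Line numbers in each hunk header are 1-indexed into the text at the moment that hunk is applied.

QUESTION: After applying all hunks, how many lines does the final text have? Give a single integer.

Hunk 1: at line 5 remove [syj,nhz] add [wzaso,wyiv,rohba] -> 15 lines: ldex nebxv wifnp gsps zbvco lnt wzaso wyiv rohba nlj hvez htzyy lvbfw lxsrc gqff
Hunk 2: at line 4 remove [lnt,wzaso,wyiv] add [thyl,irdmh,wuq] -> 15 lines: ldex nebxv wifnp gsps zbvco thyl irdmh wuq rohba nlj hvez htzyy lvbfw lxsrc gqff
Hunk 3: at line 5 remove [thyl,irdmh,wuq] add [wxln,ibs,dpsm] -> 15 lines: ldex nebxv wifnp gsps zbvco wxln ibs dpsm rohba nlj hvez htzyy lvbfw lxsrc gqff
Hunk 4: at line 8 remove [nlj,hvez,htzyy] add [kdioe,pvz,hwhke] -> 15 lines: ldex nebxv wifnp gsps zbvco wxln ibs dpsm rohba kdioe pvz hwhke lvbfw lxsrc gqff
Hunk 5: at line 3 remove [zbvco,wxln,ibs] add [mfat] -> 13 lines: ldex nebxv wifnp gsps mfat dpsm rohba kdioe pvz hwhke lvbfw lxsrc gqff
Hunk 6: at line 4 remove [dpsm,rohba] add [rph] -> 12 lines: ldex nebxv wifnp gsps mfat rph kdioe pvz hwhke lvbfw lxsrc gqff
Final line count: 12

Answer: 12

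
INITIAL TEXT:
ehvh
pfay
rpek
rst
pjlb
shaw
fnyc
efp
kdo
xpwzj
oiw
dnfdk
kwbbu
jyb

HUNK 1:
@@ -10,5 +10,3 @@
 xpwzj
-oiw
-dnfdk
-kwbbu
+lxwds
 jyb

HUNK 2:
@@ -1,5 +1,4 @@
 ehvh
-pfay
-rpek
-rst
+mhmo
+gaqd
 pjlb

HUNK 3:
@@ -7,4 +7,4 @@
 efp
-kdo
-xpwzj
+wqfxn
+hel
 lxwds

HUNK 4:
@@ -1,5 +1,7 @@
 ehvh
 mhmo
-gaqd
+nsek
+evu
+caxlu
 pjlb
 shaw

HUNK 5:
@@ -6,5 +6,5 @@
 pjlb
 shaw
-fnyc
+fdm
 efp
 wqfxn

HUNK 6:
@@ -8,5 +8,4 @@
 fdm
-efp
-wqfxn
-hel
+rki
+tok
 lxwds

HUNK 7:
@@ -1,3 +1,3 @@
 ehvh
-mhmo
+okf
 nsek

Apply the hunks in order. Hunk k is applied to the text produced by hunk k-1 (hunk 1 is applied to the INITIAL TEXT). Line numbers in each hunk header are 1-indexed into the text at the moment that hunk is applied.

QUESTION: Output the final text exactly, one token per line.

Hunk 1: at line 10 remove [oiw,dnfdk,kwbbu] add [lxwds] -> 12 lines: ehvh pfay rpek rst pjlb shaw fnyc efp kdo xpwzj lxwds jyb
Hunk 2: at line 1 remove [pfay,rpek,rst] add [mhmo,gaqd] -> 11 lines: ehvh mhmo gaqd pjlb shaw fnyc efp kdo xpwzj lxwds jyb
Hunk 3: at line 7 remove [kdo,xpwzj] add [wqfxn,hel] -> 11 lines: ehvh mhmo gaqd pjlb shaw fnyc efp wqfxn hel lxwds jyb
Hunk 4: at line 1 remove [gaqd] add [nsek,evu,caxlu] -> 13 lines: ehvh mhmo nsek evu caxlu pjlb shaw fnyc efp wqfxn hel lxwds jyb
Hunk 5: at line 6 remove [fnyc] add [fdm] -> 13 lines: ehvh mhmo nsek evu caxlu pjlb shaw fdm efp wqfxn hel lxwds jyb
Hunk 6: at line 8 remove [efp,wqfxn,hel] add [rki,tok] -> 12 lines: ehvh mhmo nsek evu caxlu pjlb shaw fdm rki tok lxwds jyb
Hunk 7: at line 1 remove [mhmo] add [okf] -> 12 lines: ehvh okf nsek evu caxlu pjlb shaw fdm rki tok lxwds jyb

Answer: ehvh
okf
nsek
evu
caxlu
pjlb
shaw
fdm
rki
tok
lxwds
jyb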